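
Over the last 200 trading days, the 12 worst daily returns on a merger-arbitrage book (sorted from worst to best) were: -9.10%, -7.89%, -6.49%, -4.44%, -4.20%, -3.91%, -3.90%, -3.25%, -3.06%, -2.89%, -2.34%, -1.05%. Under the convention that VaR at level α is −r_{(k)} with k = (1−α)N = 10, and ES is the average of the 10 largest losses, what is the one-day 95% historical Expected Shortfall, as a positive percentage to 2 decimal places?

4.91%

The 10 worst returns sum to -49.13%.
ES = −(-49.13%) / 10 = 4.913% ≈ 4.91%.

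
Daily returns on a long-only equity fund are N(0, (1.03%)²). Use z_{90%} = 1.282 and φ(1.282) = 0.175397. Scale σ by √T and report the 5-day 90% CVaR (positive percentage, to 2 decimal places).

σ_{5d} = 1.03% × √5 = 2.303%.
ES multiplier = φ(z)/(1−α) = 0.175397/0.1 = 1.754.
ES = 2.303% × 1.754 = 4.039%.

4.04%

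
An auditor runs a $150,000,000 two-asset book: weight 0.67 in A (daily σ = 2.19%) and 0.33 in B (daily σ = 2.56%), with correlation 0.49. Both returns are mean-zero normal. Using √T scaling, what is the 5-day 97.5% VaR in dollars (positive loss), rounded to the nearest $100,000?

σ_p = √(0.67²·2.19² + 0.33²·2.56² + 2·0.49·0.67·0.33·2.19·2.56) = 2.020%.
σ_{5d} = 2.020% × √5 = 4.517%.
z(97.5%) = 1.960.
VaR = 1.960 × 4.517% = 8.853%; on $150,000,000 that is $13,279,500.

$13,300,000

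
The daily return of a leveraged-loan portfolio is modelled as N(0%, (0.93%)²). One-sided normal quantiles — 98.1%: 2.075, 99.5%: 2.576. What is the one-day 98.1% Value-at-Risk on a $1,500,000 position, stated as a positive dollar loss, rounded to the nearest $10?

$28,950

VaR = z·σ = 2.075 × 0.93% = 1.930%.
On $1,500,000: 0.01930 × $1,500,000 = $28,950.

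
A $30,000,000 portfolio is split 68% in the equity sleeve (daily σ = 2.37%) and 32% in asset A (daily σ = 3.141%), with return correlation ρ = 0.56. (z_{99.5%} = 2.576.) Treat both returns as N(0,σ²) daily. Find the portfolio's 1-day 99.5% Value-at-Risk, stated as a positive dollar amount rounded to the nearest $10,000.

$1,800,000

σ_p² = 0.68²·2.37² + 0.32²·3.141² + 2·0.56·0.68·0.32·2.37·3.141 = 5.4218 (%²).
σ_p = √5.4218 = 2.328%.
VaR = 2.576 × 2.328% = 5.997%; on $30,000,000 that is $1,799,100.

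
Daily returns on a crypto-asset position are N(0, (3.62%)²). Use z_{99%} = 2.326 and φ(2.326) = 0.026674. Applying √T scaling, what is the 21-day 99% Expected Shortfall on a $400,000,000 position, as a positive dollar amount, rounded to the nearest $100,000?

σ_{21d} = 3.62% × √21 = 16.589%.
ES multiplier = φ(z)/(1−α) = 0.026674/0.01 = 2.667.
ES = 16.589% × 2.667 = 44.243%; on $400,000,000: $176,972,000.

$177,000,000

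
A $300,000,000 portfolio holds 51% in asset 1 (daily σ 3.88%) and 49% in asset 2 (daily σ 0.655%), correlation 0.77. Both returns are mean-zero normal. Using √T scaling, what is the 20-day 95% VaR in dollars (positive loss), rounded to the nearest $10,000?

$49,330,000

σ_p = √(0.51²·3.88² + 0.49²·0.655² + 2·0.77·0.51·0.49·3.88·0.655) = 2.235%.
σ_{20d} = 2.235% × √20 = 9.995%.
z(95%) = 1.645.
VaR = 1.645 × 9.995% = 16.442%; on $300,000,000 that is $49,326,000.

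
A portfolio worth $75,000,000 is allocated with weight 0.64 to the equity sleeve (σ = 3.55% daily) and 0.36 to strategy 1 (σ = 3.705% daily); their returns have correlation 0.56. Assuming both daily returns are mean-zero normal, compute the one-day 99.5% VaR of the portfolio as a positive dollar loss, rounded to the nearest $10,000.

σ_p² = 0.64²·3.55² + 0.36²·3.705² + 2·0.56·0.64·0.36·3.55·3.705 = 10.3350 (%²).
σ_p = √10.3350 = 3.215%.
At 99.5%, z = 2.576.
VaR = 2.576 × 3.215% = 8.282%; on $75,000,000 that is $6,211,500.

$6,210,000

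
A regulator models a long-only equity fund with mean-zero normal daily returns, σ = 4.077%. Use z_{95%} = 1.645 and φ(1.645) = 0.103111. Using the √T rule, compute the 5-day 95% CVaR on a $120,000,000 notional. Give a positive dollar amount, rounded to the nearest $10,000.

σ_{5d} = 4.077% × √5 = 9.116%.
ES multiplier = φ(z)/(1−α) = 0.103111/0.05 = 2.062.
ES = 9.116% × 2.062 = 18.797%; on $120,000,000: $22,556,400.

$22,560,000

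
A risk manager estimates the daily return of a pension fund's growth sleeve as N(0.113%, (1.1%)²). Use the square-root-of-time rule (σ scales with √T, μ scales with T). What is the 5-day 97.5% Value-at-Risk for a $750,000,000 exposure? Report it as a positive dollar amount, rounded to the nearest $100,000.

At 97.5%, z = 1.960.
σ_{5d} = 1.1% × √5 = 2.460%; μ_{5d} = 5 × 0.113% = 0.565%.
VaR = −(0.565%) + 1.960 × 2.460% = 4.257%.
On $750,000,000: 0.04257 × $750,000,000 = $31,927,500.

$31,900,000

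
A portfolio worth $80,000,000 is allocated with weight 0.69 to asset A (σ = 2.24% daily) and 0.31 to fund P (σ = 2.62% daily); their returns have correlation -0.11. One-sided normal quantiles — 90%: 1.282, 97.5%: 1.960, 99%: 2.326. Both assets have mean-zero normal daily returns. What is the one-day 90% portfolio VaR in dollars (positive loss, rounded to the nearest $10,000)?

σ_p² = 0.69²·2.24² + 0.31²·2.62² + 2·-0.11·0.69·0.31·2.24·2.62 = 2.7724 (%²).
σ_p = √2.7724 = 1.665%.
VaR = 1.282 × 1.665% = 2.135%; on $80,000,000 that is $1,708,000.

$1,710,000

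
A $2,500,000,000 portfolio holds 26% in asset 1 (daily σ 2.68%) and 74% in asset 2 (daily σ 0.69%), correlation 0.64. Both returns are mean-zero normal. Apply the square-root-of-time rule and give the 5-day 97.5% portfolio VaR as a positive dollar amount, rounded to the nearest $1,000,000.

$120,000,000

σ_p = √(0.26²·2.68² + 0.74²·0.69² + 2·0.64·0.26·0.74·2.68·0.69) = 1.096%.
σ_{5d} = 1.096% × √5 = 2.451%.
z(97.5%) = 1.960.
VaR = 1.960 × 2.451% = 4.804%; on $2,500,000,000 that is $120,100,000.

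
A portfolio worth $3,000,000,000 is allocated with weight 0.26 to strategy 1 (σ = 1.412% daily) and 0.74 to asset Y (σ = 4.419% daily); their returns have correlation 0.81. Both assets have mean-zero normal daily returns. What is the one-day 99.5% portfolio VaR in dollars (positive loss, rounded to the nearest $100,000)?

$276,200,000

σ_p² = 0.26²·1.412² + 0.74²·4.419² + 2·0.81·0.26·0.74·1.412·4.419 = 12.7729 (%²).
σ_p = √12.7729 = 3.574%.
At 99.5%, z = 2.576.
VaR = 2.576 × 3.574% = 9.207%; on $3,000,000,000 that is $276,210,000.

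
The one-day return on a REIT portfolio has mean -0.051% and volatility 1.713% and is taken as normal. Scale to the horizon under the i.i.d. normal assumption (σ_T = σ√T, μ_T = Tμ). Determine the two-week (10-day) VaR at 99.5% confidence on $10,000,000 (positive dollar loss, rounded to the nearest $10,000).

$1,450,000

At 99.5%, z = 2.576.
σ_{10d} = 1.713% × √10 = 5.417%; μ_{10d} = 10 × -0.051% = -0.510%.
VaR = −(-0.510%) + 2.576 × 5.417% = 14.464%.
On $10,000,000: 0.14464 × $10,000,000 = $1,446,400.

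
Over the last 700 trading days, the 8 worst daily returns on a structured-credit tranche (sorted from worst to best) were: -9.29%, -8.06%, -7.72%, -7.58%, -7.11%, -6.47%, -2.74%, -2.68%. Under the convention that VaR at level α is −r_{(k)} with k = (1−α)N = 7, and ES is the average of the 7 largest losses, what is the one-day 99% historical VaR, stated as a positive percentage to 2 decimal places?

2.74%

k = 7; the 7th lowest return is -2.74%, so VaR = 2.74%.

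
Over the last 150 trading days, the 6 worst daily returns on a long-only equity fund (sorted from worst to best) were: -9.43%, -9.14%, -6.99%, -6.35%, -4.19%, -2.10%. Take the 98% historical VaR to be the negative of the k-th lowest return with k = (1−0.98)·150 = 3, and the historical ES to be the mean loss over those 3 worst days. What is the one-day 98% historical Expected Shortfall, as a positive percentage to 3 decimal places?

8.520%

The 3 worst returns sum to -25.56%.
ES = −(-25.56%) / 3 = 8.52% ≈ 8.520%.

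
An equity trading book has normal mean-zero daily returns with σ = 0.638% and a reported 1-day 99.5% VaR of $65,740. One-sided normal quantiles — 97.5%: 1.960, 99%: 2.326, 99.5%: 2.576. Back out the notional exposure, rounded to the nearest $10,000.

VaR as a fraction of value: z·σ = 2.576 × 0.638% = 1.64349%.
Position = $65,740 / 0.0164349 = $4,000,029.

$4,000,000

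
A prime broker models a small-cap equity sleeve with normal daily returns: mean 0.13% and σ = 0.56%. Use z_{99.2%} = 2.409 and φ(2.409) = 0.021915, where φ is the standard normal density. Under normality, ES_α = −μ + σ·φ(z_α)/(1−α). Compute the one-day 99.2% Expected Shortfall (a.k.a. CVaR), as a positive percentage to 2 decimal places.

1.40%

Tail multiplier: φ(z)/(1−α) = 0.021915 / 0.008 = 2.739.
ES = −(0.13%) + 0.56% × 2.739 = 1.404%.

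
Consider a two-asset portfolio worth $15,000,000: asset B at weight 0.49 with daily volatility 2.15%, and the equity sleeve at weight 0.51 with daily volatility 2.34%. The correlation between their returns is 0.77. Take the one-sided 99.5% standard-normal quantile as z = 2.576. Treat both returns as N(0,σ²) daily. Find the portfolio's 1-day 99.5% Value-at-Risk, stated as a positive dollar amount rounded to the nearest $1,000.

σ_p² = 0.49²·2.15² + 0.51²·2.34² + 2·0.77·0.49·0.51·2.15·2.34 = 4.4702 (%²).
σ_p = √4.4702 = 2.114%.
VaR = 2.576 × 2.114% = 5.446%; on $15,000,000 that is $816,900.

$817,000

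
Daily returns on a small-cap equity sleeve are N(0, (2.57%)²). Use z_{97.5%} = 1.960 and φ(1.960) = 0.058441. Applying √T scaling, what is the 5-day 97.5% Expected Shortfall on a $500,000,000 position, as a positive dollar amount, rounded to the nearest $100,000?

σ_{5d} = 2.57% × √5 = 5.747%.
ES multiplier = φ(z)/(1−α) = 0.058441/0.025 = 2.338.
ES = 5.747% × 2.338 = 13.436%; on $500,000,000: $67,180,000.

$67,200,000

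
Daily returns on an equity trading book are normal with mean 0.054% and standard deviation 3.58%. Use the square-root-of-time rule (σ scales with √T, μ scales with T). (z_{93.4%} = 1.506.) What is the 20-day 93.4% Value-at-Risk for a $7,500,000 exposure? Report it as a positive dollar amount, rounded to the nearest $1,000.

σ_{20d} = 3.58% × √20 = 16.010%; μ_{20d} = 20 × 0.054% = 1.080%.
VaR = −(1.080%) + 1.506 × 16.010% = 23.031%.
On $7,500,000: 0.23031 × $7,500,000 = $1,727,325.

$1,727,000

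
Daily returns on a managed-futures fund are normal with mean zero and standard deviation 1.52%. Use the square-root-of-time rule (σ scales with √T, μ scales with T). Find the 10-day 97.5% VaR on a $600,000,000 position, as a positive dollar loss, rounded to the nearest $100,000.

At 97.5%, z = 1.960.
σ_{10d} = 1.52% × √10 = 4.807%.
VaR = 1.960 × 4.807% = 9.422%.
On $600,000,000: 0.09422 × $600,000,000 = $56,532,000.

$56,500,000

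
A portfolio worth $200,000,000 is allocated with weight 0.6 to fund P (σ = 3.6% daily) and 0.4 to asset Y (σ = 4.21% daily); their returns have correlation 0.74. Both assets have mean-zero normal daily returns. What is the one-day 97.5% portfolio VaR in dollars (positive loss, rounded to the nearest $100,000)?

$14,100,000

σ_p² = 0.6²·3.6² + 0.4²·4.21² + 2·0.74·0.6·0.4·3.6·4.21 = 12.8849 (%²).
σ_p = √12.8849 = 3.590%.
At 97.5%, z = 1.960.
VaR = 1.960 × 3.590% = 7.036%; on $200,000,000 that is $14,072,000.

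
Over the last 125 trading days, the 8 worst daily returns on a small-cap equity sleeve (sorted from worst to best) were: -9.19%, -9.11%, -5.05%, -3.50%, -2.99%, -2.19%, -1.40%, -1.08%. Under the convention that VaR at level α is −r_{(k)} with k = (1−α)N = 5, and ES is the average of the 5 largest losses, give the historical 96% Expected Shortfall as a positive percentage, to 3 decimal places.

The 5 worst returns sum to -29.84%.
ES = −(-29.84%) / 5 = 5.968%.

5.968%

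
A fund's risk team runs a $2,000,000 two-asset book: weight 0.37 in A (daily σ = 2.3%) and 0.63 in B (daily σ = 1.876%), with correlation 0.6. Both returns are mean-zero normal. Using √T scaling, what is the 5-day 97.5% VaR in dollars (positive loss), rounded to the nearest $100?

$159,900

σ_p = √(0.37²·2.3² + 0.63²·1.876² + 2·0.6·0.37·0.63·2.3·1.876) = 1.824%.
σ_{5d} = 1.824% × √5 = 4.079%.
z(97.5%) = 1.960.
VaR = 1.960 × 4.079% = 7.995%; on $2,000,000 that is $159,900.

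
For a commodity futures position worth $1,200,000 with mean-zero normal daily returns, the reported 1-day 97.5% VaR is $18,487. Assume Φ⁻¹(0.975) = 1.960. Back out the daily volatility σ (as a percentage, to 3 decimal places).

VaR as a fraction: $18,487 / $1,200,000 = 1.541%.
σ = VaR / z = 1.541% / 1.960 = 0.786%.

0.786%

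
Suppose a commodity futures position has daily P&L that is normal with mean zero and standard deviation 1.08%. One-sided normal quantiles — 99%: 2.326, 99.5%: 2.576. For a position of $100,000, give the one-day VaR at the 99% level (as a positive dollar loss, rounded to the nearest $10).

$2,510

VaR = z·σ = 2.326 × 1.08% = 2.512%.
On $100,000: 0.02512 × $100,000 = $2,512.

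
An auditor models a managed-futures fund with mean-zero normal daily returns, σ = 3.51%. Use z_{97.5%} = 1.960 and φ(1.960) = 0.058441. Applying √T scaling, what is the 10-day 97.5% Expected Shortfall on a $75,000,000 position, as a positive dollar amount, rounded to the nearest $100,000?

$19,500,000

σ_{10d} = 3.51% × √10 = 11.100%.
ES multiplier = φ(z)/(1−α) = 0.058441/0.025 = 2.338.
ES = 11.100% × 2.338 = 25.952%; on $75,000,000: $19,464,000.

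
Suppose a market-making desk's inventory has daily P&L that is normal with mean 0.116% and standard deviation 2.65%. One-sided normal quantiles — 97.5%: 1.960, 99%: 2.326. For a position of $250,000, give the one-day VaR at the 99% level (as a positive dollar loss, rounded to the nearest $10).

$15,120

VaR = −μ + z·σ = −(0.116%) + 2.326 × 2.65% = 6.048%.
On $250,000: 0.06048 × $250,000 = $15,120.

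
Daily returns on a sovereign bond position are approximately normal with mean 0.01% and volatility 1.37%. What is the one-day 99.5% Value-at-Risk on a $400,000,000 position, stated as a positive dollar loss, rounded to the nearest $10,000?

$14,080,000

At 99.5% one-sided, z = 2.576.
VaR = −μ + z·σ = −(0.01%) + 2.576 × 1.37% = 3.519%.
On $400,000,000: 0.03519 × $400,000,000 = $14,076,000.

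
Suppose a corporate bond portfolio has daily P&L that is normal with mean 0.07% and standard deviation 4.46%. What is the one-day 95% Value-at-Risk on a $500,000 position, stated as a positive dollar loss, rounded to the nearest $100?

At 95% one-sided, z = 1.645.
VaR = −μ + z·σ = −(0.07%) + 1.645 × 4.46% = 7.267%.
On $500,000: 0.07267 × $500,000 = $36,335.

$36,300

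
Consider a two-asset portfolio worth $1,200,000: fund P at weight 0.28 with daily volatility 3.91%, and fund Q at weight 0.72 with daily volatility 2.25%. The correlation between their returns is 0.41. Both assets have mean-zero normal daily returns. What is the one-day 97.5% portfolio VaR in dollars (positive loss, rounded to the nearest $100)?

$54,000

σ_p² = 0.28²·3.91² + 0.72²·2.25² + 2·0.41·0.28·0.72·3.91·2.25 = 5.2773 (%²).
σ_p = √5.2773 = 2.297%.
At 97.5%, z = 1.960.
VaR = 1.960 × 2.297% = 4.502%; on $1,200,000 that is $54,024.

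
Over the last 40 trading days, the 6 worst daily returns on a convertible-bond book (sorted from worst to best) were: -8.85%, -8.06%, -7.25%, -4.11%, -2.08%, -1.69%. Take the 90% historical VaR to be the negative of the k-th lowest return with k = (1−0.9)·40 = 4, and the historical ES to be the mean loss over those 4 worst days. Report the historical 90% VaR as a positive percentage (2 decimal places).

k = 4; the 4th lowest return is -4.11%, so VaR = 4.11%.

4.11%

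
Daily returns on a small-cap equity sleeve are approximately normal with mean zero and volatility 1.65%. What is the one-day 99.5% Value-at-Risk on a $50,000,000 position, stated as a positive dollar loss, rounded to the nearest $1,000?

At 99.5% one-sided, z = 2.576.
VaR = z·σ = 2.576 × 1.65% = 4.250%.
On $50,000,000: 0.04250 × $50,000,000 = $2,125,000.

$2,125,000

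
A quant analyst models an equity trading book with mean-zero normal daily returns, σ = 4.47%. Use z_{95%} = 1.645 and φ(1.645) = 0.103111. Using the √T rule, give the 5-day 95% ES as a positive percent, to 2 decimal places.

20.61%

σ_{5d} = 4.47% × √5 = 9.995%.
ES multiplier = φ(z)/(1−α) = 0.103111/0.05 = 2.062.
ES = 9.995% × 2.062 = 20.610%.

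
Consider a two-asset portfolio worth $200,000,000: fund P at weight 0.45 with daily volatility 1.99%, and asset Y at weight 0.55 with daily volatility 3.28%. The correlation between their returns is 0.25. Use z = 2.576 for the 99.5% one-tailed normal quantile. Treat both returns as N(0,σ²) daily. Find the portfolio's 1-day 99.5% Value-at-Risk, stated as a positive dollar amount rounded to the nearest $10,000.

σ_p² = 0.45²·1.99² + 0.55²·3.28² + 2·0.25·0.45·0.55·1.99·3.28 = 4.8641 (%²).
σ_p = √4.8641 = 2.205%.
VaR = 2.576 × 2.205% = 5.680%; on $200,000,000 that is $11,360,000.

$11,360,000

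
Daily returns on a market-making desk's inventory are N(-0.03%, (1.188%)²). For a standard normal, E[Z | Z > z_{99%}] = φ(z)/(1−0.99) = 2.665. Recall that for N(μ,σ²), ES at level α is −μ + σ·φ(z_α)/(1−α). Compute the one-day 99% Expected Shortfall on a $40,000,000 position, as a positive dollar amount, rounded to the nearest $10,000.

$1,280,000

ES = −(-0.03%) + 1.188% × 2.665 = 3.196%.
On $40,000,000: 0.03196 × $40,000,000 = $1,278,400.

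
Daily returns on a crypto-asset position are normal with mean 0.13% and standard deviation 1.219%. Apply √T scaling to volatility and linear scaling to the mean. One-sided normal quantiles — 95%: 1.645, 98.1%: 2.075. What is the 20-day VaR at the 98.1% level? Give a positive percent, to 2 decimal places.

σ_{20d} = 1.219% × √20 = 5.452%; μ_{20d} = 20 × 0.13% = 2.600%.
VaR = −(2.600%) + 2.075 × 5.452% = 8.713%.

8.71%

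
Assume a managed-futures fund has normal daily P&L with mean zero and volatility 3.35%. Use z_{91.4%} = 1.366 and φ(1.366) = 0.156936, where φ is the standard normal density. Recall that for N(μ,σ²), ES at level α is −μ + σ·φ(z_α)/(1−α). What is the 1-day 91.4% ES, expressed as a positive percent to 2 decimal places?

Tail multiplier: φ(z)/(1−α) = 0.156936 / 0.086 = 1.825.
ES = 3.35% × 1.825 = 6.114%.

6.11%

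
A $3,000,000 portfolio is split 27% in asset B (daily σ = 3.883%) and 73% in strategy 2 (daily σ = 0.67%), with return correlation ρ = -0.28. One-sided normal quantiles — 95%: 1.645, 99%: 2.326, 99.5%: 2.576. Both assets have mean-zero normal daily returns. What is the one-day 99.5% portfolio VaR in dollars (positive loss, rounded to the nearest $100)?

$79,200

σ_p² = 0.27²·3.883² + 0.73²·0.67² + 2·-0.28·0.27·0.73·3.883·0.67 = 1.0512 (%²).
σ_p = √1.0512 = 1.025%.
VaR = 2.576 × 1.025% = 2.640%; on $3,000,000 that is $79,200.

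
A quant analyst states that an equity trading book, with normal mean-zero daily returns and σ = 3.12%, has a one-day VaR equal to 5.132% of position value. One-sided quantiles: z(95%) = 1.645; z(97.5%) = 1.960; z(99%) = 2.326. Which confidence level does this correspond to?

95%

Implied z = VaR/σ = 5.132 / 3.12 = 1.645.
This matches z(95%) = 1.645.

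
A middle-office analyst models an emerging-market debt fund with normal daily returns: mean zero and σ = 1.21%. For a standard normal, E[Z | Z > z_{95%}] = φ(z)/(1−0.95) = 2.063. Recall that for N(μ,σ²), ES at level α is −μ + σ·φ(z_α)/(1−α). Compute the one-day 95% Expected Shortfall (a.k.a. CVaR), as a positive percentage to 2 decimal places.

ES = 1.21% × 2.063 = 2.496%.

2.50%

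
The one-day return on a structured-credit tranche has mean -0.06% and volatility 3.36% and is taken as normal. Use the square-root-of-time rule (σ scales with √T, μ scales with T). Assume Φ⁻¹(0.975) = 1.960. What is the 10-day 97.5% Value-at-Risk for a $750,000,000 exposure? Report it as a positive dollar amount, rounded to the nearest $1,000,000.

σ_{10d} = 3.36% × √10 = 10.625%; μ_{10d} = 10 × -0.06% = -0.600%.
VaR = −(-0.600%) + 1.960 × 10.625% = 21.425%.
On $750,000,000: 0.21425 × $750,000,000 = $160,687,500.

$161,000,000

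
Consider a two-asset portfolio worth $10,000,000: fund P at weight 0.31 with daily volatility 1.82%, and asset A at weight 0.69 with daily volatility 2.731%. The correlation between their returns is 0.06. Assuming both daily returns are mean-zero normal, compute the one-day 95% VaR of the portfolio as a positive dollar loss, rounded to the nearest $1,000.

σ_p² = 0.31²·1.82² + 0.69²·2.731² + 2·0.06·0.31·0.69·1.82·2.731 = 3.9968 (%²).
σ_p = √3.9968 = 1.999%.
At 95%, z = 1.645.
VaR = 1.645 × 1.999% = 3.288%; on $10,000,000 that is $328,800.

$329,000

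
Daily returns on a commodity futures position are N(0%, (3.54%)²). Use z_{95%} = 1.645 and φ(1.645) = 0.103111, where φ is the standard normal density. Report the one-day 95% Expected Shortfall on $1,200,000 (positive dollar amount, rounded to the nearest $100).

Tail multiplier: φ(z)/(1−α) = 0.103111 / 0.05 = 2.062.
ES = 3.54% × 2.062 = 7.299%.
On $1,200,000: 0.07299 × $1,200,000 = $87,588.

$87,600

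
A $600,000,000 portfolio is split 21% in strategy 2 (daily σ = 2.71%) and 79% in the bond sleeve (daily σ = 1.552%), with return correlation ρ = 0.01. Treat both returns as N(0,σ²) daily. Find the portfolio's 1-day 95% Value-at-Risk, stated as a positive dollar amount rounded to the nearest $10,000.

σ_p² = 0.21²·2.71² + 0.79²·1.552² + 2·0.01·0.21·0.79·2.71·1.552 = 1.8411 (%²).
σ_p = √1.8411 = 1.357%.
At 95%, z = 1.645.
VaR = 1.645 × 1.357% = 2.232%; on $600,000,000 that is $13,392,000.

$13,390,000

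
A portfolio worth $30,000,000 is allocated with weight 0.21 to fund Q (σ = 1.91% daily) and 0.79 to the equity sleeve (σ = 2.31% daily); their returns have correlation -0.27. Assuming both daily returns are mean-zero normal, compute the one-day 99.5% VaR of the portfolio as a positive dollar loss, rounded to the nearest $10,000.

σ_p² = 0.21²·1.91² + 0.79²·2.31² + 2·-0.27·0.21·0.79·1.91·2.31 = 3.0959 (%²).
σ_p = √3.0959 = 1.760%.
At 99.5%, z = 2.576.
VaR = 2.576 × 1.760% = 4.534%; on $30,000,000 that is $1,360,200.

$1,360,000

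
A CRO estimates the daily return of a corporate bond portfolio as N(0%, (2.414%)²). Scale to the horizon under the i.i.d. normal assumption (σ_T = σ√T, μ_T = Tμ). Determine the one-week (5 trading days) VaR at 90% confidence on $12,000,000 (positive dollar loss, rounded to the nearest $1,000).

At 90%, z = 1.282.
σ_{5d} = 2.414% × √5 = 5.398%.
VaR = 1.282 × 5.398% = 6.920%.
On $12,000,000: 0.06920 × $12,000,000 = $830,400.

$830,000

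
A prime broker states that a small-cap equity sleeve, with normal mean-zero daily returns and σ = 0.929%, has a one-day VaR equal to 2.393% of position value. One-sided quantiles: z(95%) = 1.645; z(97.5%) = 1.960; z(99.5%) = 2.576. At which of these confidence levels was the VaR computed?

Implied z = VaR/σ = 2.393 / 0.929 = 2.576.
This matches z(99.5%) = 2.576.

99.5%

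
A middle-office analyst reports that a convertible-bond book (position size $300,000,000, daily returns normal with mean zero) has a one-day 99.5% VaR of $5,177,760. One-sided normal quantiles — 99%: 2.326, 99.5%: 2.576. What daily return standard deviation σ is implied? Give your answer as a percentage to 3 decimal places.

0.670%

VaR as a fraction: $5,177,760 / $300,000,000 = 1.726%.
σ = VaR / z = 1.726% / 2.576 = 0.670%.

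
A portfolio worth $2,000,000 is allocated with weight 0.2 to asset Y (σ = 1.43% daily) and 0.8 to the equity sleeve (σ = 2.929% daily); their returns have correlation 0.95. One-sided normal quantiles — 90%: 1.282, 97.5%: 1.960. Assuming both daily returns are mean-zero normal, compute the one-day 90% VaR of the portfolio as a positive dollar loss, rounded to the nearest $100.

σ_p² = 0.2²·1.43² + 0.8²·2.929² + 2·0.95·0.2·0.8·1.43·2.929 = 6.8457 (%²).
σ_p = √6.8457 = 2.616%.
VaR = 1.282 × 2.616% = 3.354%; on $2,000,000 that is $67,080.

$67,100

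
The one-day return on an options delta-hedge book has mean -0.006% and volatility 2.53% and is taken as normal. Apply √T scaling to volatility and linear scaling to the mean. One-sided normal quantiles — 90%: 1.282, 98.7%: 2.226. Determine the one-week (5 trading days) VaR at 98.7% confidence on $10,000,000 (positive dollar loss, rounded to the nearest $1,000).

$1,262,000

σ_{5d} = 2.53% × √5 = 5.657%; μ_{5d} = 5 × -0.006% = -0.030%.
VaR = −(-0.030%) + 2.226 × 5.657% = 12.622%.
On $10,000,000: 0.12622 × $10,000,000 = $1,262,200.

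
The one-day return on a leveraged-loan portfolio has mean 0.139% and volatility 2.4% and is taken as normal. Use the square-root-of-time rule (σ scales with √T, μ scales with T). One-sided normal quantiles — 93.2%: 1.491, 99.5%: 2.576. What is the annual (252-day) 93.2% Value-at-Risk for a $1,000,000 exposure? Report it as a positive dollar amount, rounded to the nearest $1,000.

$218,000

σ_{252d} = 2.4% × √252 = 38.099%; μ_{252d} = 252 × 0.139% = 35.028%.
VaR = −(35.028%) + 1.491 × 38.099% = 21.778%.
On $1,000,000: 0.21778 × $1,000,000 = $217,780.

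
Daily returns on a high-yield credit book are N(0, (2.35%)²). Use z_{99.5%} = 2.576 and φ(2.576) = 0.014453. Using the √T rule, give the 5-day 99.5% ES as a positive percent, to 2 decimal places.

15.19%

σ_{5d} = 2.35% × √5 = 5.255%.
ES multiplier = φ(z)/(1−α) = 0.014453/0.005 = 2.891.
ES = 5.255% × 2.891 = 15.192%.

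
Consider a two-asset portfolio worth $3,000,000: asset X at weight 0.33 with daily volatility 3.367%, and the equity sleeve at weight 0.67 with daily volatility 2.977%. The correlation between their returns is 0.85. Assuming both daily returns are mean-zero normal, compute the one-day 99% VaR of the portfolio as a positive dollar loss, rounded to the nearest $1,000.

$209,000

σ_p² = 0.33²·3.367² + 0.67²·2.977² + 2·0.85·0.33·0.67·3.367·2.977 = 8.9805 (%²).
σ_p = √8.9805 = 2.997%.
At 99%, z = 2.326.
VaR = 2.326 × 2.997% = 6.971%; on $3,000,000 that is $209,130.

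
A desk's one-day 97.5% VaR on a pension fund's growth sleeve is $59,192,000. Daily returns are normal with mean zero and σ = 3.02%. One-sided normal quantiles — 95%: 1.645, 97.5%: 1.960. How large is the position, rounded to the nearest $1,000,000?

VaR as a fraction of value: z·σ = 1.960 × 3.02% = 5.9192%.
Position = $59,192,000 / 0.059192 = $1,000,000,000.

$1,000,000,000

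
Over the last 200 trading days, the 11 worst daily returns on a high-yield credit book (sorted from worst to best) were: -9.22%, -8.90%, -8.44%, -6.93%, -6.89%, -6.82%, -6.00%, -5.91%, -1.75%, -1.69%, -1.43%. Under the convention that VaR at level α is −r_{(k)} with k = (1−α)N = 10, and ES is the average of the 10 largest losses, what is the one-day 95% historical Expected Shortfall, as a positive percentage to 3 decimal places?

6.255%

The 10 worst returns sum to -62.55%.
ES = −(-62.55%) / 10 = 6.255%.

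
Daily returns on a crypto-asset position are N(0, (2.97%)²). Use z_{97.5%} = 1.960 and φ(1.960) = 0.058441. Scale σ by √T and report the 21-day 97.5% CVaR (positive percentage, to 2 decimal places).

σ_{21d} = 2.97% × √21 = 13.610%.
ES multiplier = φ(z)/(1−α) = 0.058441/0.025 = 2.338.
ES = 13.610% × 2.338 = 31.820%.

31.82%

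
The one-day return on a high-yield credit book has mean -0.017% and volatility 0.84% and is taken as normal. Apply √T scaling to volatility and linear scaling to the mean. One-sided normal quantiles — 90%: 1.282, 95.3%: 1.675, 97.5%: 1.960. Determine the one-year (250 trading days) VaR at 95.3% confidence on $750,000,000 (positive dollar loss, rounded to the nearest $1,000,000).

σ_{250d} = 0.84% × √250 = 13.282%; μ_{250d} = 250 × -0.017% = -4.250%.
VaR = −(-4.250%) + 1.675 × 13.282% = 26.497%.
On $750,000,000: 0.26497 × $750,000,000 = $198,727,500.

$199,000,000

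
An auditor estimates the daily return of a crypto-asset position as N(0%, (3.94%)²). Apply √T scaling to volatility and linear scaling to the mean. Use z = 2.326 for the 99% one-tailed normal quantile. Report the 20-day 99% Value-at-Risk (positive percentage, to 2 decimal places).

σ_{20d} = 3.94% × √20 = 17.620%.
VaR = 2.326 × 17.620% = 40.984%.

40.98%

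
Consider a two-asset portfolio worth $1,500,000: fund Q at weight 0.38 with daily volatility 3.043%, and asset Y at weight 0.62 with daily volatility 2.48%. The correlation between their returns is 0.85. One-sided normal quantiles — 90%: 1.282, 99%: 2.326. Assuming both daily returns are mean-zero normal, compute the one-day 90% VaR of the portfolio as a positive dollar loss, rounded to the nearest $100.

σ_p² = 0.38²·3.043² + 0.62²·2.48² + 2·0.85·0.38·0.62·3.043·2.48 = 6.7239 (%²).
σ_p = √6.7239 = 2.593%.
VaR = 1.282 × 2.593% = 3.324%; on $1,500,000 that is $49,860.

$49,900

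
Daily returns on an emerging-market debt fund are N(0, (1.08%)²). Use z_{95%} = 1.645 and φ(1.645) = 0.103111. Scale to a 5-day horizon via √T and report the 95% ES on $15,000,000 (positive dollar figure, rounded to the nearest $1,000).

σ_{5d} = 1.08% × √5 = 2.415%.
ES multiplier = φ(z)/(1−α) = 0.103111/0.05 = 2.062.
ES = 2.415% × 2.062 = 4.980%; on $15,000,000: $747,000.

$747,000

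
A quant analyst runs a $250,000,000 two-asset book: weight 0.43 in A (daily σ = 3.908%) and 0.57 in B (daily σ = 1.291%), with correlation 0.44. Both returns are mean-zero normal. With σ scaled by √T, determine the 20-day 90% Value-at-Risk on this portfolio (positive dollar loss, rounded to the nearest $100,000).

σ_p = √(0.43²·3.908² + 0.57²·1.291² + 2·0.44·0.43·0.57·3.908·1.291) = 2.110%.
σ_{20d} = 2.110% × √20 = 9.436%.
z(90%) = 1.282.
VaR = 1.282 × 9.436% = 12.097%; on $250,000,000 that is $30,242,500.

$30,200,000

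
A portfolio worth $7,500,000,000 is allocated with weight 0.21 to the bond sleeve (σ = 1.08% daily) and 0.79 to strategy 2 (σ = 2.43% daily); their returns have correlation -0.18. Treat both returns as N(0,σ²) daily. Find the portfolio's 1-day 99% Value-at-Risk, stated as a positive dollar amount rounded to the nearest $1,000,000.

$330,000,000

σ_p² = 0.21²·1.08² + 0.79²·2.43² + 2·-0.18·0.21·0.79·1.08·2.43 = 3.5799 (%²).
σ_p = √3.5799 = 1.892%.
At 99%, z = 2.326.
VaR = 2.326 × 1.892% = 4.401%; on $7,500,000,000 that is $330,075,000.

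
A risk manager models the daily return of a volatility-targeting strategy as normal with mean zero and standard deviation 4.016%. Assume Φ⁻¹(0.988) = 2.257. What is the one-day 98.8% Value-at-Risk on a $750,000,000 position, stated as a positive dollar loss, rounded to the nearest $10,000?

$67,980,000

VaR = z·σ = 2.257 × 4.016% = 9.064%.
On $750,000,000: 0.09064 × $750,000,000 = $67,980,000.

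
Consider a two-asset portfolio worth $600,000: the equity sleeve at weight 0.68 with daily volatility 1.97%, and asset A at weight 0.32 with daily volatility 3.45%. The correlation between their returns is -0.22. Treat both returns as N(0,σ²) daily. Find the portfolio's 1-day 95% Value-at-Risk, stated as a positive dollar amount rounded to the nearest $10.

σ_p² = 0.68²·1.97² + 0.32²·3.45² + 2·-0.22·0.68·0.32·1.97·3.45 = 2.3626 (%²).
σ_p = √2.3626 = 1.537%.
At 95%, z = 1.645.
VaR = 1.645 × 1.537% = 2.528%; on $600,000 that is $15,168.

$15,170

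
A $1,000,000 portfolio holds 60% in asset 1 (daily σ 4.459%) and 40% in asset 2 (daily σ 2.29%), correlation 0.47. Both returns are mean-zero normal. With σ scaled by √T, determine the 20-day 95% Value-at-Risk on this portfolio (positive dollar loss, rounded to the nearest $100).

σ_p = √(0.6²·4.459² + 0.4²·2.29² + 2·0.47·0.6·0.4·4.459·2.29) = 3.209%.
σ_{20d} = 3.209% × √20 = 14.351%.
z(95%) = 1.645.
VaR = 1.645 × 14.351% = 23.607%; on $1,000,000 that is $236,070.

$236,100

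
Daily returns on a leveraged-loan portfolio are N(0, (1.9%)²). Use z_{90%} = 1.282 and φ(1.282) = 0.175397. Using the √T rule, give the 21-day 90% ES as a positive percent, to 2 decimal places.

σ_{21d} = 1.9% × √21 = 8.707%.
ES multiplier = φ(z)/(1−α) = 0.175397/0.1 = 1.754.
ES = 8.707% × 1.754 = 15.272%.

15.27%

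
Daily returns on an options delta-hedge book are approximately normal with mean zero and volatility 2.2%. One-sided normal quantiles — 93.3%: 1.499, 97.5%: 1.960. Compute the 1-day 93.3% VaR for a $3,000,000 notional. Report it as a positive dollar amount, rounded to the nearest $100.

$98,900

VaR = z·σ = 1.499 × 2.2% = 3.298%.
On $3,000,000: 0.03298 × $3,000,000 = $98,940.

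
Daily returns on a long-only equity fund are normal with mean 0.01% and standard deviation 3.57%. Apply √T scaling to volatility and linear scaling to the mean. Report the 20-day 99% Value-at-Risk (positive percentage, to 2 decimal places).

At 99%, z = 2.326.
σ_{20d} = 3.57% × √20 = 15.966%; μ_{20d} = 20 × 0.01% = 0.200%.
VaR = −(0.200%) + 2.326 × 15.966% = 36.937%.

36.94%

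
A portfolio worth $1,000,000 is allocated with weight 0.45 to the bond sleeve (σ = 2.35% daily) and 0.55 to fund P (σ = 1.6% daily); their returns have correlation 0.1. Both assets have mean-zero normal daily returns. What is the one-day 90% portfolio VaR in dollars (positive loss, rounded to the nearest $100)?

$18,500

σ_p² = 0.45²·2.35² + 0.55²·1.6² + 2·0.1·0.45·0.55·2.35·1.6 = 2.0788 (%²).
σ_p = √2.0788 = 1.442%.
At 90%, z = 1.282.
VaR = 1.282 × 1.442% = 1.849%; on $1,000,000 that is $18,490.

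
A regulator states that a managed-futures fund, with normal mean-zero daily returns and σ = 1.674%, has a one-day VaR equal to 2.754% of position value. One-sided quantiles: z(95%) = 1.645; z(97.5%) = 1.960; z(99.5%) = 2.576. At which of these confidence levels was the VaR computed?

95%

Implied z = VaR/σ = 2.754 / 1.674 = 1.645.
This matches z(95%) = 1.645.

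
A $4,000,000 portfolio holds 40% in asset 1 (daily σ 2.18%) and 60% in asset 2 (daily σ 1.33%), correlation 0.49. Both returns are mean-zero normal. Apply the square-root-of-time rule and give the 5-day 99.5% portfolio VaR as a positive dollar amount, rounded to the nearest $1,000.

σ_p = √(0.4²·2.18² + 0.6²·1.33² + 2·0.49·0.4·0.6·2.18·1.33) = 1.442%.
σ_{5d} = 1.442% × √5 = 3.224%.
z(99.5%) = 2.576.
VaR = 2.576 × 3.224% = 8.305%; on $4,000,000 that is $332,200.

$332,000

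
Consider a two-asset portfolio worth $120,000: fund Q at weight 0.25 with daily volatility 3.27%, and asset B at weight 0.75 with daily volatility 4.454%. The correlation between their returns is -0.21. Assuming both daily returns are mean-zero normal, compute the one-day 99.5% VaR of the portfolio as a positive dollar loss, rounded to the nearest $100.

$10,100

σ_p² = 0.25²·3.27² + 0.75²·4.454² + 2·-0.21·0.25·0.75·3.27·4.454 = 10.6803 (%²).
σ_p = √10.6803 = 3.268%.
At 99.5%, z = 2.576.
VaR = 2.576 × 3.268% = 8.418%; on $120,000 that is $10,102.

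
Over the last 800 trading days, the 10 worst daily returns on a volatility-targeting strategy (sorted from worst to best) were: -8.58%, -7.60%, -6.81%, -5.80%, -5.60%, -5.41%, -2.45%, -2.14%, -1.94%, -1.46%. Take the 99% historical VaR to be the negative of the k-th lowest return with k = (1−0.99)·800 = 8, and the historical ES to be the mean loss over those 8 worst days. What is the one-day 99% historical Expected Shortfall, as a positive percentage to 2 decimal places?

The 8 worst returns sum to -44.39%.
ES = −(-44.39%) / 8 = 5.54875% ≈ 5.55%.

5.55%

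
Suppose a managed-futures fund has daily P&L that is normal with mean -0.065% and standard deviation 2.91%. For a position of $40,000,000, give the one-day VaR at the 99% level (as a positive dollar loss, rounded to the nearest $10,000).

$2,730,000

At 99% one-sided, z = 2.326.
VaR = −μ + z·σ = −(-0.065%) + 2.326 × 2.91% = 6.834%.
On $40,000,000: 0.06834 × $40,000,000 = $2,733,600.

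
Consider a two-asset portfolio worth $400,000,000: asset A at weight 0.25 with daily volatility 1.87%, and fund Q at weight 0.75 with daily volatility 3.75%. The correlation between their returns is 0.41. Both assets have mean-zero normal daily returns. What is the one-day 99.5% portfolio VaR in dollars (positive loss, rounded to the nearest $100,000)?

$31,300,000

σ_p² = 0.25²·1.87² + 0.75²·3.75² + 2·0.41·0.25·0.75·1.87·3.75 = 9.2069 (%²).
σ_p = √9.2069 = 3.034%.
At 99.5%, z = 2.576.
VaR = 2.576 × 3.034% = 7.816%; on $400,000,000 that is $31,264,000.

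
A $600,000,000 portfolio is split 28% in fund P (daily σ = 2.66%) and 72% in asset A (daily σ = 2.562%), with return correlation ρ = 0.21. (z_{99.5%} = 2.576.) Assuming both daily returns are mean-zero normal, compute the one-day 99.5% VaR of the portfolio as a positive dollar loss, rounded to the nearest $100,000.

σ_p² = 0.28²·2.66² + 0.72²·2.562² + 2·0.21·0.28·0.72·2.66·2.562 = 4.5345 (%²).
σ_p = √4.5345 = 2.129%.
VaR = 2.576 × 2.129% = 5.484%; on $600,000,000 that is $32,904,000.

$32,900,000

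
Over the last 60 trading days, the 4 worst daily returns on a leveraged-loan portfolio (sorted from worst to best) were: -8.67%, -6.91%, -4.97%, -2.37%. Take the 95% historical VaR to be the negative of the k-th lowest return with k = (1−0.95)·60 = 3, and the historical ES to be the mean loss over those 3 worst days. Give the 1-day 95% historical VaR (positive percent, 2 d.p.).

4.97%

k = 3; the 3rd lowest return is -4.97%, so VaR = 4.97%.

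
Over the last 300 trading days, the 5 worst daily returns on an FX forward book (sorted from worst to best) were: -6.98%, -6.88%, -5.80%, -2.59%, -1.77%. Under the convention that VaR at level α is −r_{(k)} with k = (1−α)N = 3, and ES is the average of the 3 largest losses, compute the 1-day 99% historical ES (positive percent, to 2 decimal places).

The 3 worst returns sum to -19.66%.
ES = −(-19.66%) / 3 = 6.5533…% ≈ 6.55%.

6.55%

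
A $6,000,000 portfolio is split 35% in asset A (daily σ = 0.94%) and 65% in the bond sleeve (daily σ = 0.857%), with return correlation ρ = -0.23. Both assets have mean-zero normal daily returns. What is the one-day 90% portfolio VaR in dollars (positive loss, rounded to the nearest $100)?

σ_p² = 0.35²·0.94² + 0.65²·0.857² + 2·-0.23·0.35·0.65·0.94·0.857 = 0.3342 (%²).
σ_p = √0.3342 = 0.578%.
At 90%, z = 1.282.
VaR = 1.282 × 0.578% = 0.741%; on $6,000,000 that is $44,460.

$44,500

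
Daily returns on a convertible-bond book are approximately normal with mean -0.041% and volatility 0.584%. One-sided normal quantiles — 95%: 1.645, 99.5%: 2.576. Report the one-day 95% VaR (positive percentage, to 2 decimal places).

1.00%

VaR = −μ + z·σ = −(-0.041%) + 1.645 × 0.584% = 1.002%.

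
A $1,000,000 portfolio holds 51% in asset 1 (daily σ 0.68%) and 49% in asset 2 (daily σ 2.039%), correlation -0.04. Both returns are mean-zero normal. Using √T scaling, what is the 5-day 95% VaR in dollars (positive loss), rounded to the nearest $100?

σ_p = √(0.51²·0.68² + 0.49²·2.039² + 2·-0.04·0.51·0.49·0.68·2.039) = 1.044%.
σ_{5d} = 1.044% × √5 = 2.334%.
z(95%) = 1.645.
VaR = 1.645 × 2.334% = 3.839%; on $1,000,000 that is $38,390.

$38,400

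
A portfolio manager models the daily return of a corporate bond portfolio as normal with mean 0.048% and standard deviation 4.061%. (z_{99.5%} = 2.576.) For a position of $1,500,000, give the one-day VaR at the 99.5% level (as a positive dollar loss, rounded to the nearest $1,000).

$156,000

VaR = −μ + z·σ = −(0.048%) + 2.576 × 4.061% = 10.413%.
On $1,500,000: 0.10413 × $1,500,000 = $156,195.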